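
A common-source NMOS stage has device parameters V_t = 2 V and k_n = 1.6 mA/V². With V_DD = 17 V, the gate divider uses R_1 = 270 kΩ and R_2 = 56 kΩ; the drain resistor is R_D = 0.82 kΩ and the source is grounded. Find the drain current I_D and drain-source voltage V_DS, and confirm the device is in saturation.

V_G = V_DD·R_2/(R_1+R_2) = 17×56/326 = 2.92 V. With the source grounded, V_GS = V_G = 2.92 V.
Assume saturation: I_D = (k_n/2)(V_GS − V_t)² = (1.6/2)×(2.92 − 2)² = 0.8×0.92² = 0.677 mA.
V_DS = V_DD − I_D·R_D = 17 − 0.677×0.82 = 16.4 V.
Saturation requires V_DS ≥ V_GS − V_t = 0.92 V; 16.4 ≥ 0.92 ✓.

I_D ≈ 0.68 mA, V_DS ≈ 16 V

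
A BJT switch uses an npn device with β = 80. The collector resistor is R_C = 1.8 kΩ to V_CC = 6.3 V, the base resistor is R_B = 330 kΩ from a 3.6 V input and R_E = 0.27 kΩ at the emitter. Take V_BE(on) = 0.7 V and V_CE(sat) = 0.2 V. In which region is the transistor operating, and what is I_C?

Assume active. Base-emitter loop: I_B = (V_BB − V_BE)/(R_B + (β+1)R_E) = (3.6 − 0.7)/(330 + 81×0.27) = 0.00824 mA.
I_C = β·I_B = 80×0.00824 = 0.659 mA.
V_CE = V_CC − I_C·R_C − I_E·R_E = 6.3 − 0.659×1.8 − 0.668×0.27 = 4.93 V > V_CE(sat), so the active-region assumption holds.

active; I_C ≈ 0.66 mA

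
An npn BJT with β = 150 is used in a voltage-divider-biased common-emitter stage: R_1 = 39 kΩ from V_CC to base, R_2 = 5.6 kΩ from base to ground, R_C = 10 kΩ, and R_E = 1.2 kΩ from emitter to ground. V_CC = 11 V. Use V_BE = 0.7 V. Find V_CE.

V_CE ≈ 4.8 V

Thevenize the base divider: V_Th = V_CC·R_2/(R_1+R_2) = 11×5.6/44.6 = 1.38 V, R_Th = R_1‖R_2 = 4.9 kΩ.
Base-emitter loop: V_Th = I_B·R_Th + V_BE + (β+1)I_B·R_E, so I_B = (1.38 − 0.7) / (4.9 + 151×1.2) = 0.00366 mA.
I_C = β·I_B = 150×0.00366 = 0.549 mA, and I_E = (β+1)I_B = 0.553 mA.
V_CE = V_CC − I_C·R_C − I_E·R_E = 11 − 0.549×10 − 0.553×1.2 = 4.85 V.
V_CE = 4.85 V > 0.2 V confirms active-region operation.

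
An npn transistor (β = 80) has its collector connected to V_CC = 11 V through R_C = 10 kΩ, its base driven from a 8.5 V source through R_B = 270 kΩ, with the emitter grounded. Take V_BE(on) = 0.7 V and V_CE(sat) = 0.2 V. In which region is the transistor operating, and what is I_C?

saturation; I_C ≈ 1.1 mA

Assume active: I_B = (8.5 − 0.7)/270 = 0.0289 mA, giving I_C = β·I_B = 2.31 mA.
But then V_CE = 11 − 2.31×10 = -12.1 V < V_CE(sat) = 0.2 V — impossible in the active region.
So the transistor is saturated. With V_CE = 0.2 V, I_C = (V_CC − 0.2)/R_C = 10.8/10 = 1.08 mA.
Check: β·I_B = 2.31 mA > I_C = 1.08 mA, confirming saturation.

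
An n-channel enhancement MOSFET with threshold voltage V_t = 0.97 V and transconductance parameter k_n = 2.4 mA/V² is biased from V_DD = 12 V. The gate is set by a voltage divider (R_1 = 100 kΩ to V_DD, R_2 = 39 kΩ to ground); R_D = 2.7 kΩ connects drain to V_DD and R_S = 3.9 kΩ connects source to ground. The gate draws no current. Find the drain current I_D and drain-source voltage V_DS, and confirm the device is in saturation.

V_G = V_DD·R_2/(R_1+R_2) = 12×39/139 = 3.37 V.
Assume saturation: I_D = (k_n/2)(V_GS − V_t)² with V_GS = V_G − I_D·R_S = 3.37 − 3.9·I_D.
Substituting gives 18.3·I_D² − 23.4·I_D + 6.89 = 0, with roots I_D = 0.456 or 0.828 mA.
The root I_D = 0.828 mA gives V_GS = 0.14 V ≤ V_t, so take I_D = 0.456 mA.
Then V_GS = 1.59 V and V_DS = V_DD − I_D(R_D+R_S) = 12 − 0.456×6.6 = 8.99 V.
Saturation requires V_DS ≥ V_GS − V_t = 0.617 V; 8.99 ≥ 0.617 ✓.

I_D ≈ 0.46 mA, V_DS ≈ 9 V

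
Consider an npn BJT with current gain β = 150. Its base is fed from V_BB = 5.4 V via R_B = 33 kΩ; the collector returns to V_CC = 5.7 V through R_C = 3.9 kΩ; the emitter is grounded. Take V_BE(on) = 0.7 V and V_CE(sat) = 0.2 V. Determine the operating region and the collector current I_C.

saturation; I_C ≈ 1.4 mA

Assume active: I_B = (5.4 − 0.7)/33 = 0.142 mA, giving I_C = β·I_B = 21.4 mA.
But then V_CE = 5.7 − 21.4×3.9 = -77.6 V < V_CE(sat) = 0.2 V — impossible in the active region.
So the transistor is saturated. With V_CE = 0.2 V, I_C = (V_CC − 0.2)/R_C = 5.5/3.9 = 1.41 mA.
Check: β·I_B = 21.4 mA > I_C = 1.41 mA, confirming saturation.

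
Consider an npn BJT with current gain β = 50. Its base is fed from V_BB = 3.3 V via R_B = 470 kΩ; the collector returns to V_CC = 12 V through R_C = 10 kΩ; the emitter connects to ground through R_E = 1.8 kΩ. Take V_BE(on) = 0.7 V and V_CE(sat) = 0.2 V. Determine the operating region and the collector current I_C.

Assume active. Base-emitter loop: I_B = (V_BB − V_BE)/(R_B + (β+1)R_E) = (3.3 − 0.7)/(470 + 51×1.8) = 0.00463 mA.
I_C = β·I_B = 50×0.00463 = 0.231 mA.
V_CE = V_CC − I_C·R_C − I_E·R_E = 12 − 0.231×10 − 0.236×1.8 = 9.26 V > V_CE(sat), so the active-region assumption holds.

active; I_C ≈ 0.23 mA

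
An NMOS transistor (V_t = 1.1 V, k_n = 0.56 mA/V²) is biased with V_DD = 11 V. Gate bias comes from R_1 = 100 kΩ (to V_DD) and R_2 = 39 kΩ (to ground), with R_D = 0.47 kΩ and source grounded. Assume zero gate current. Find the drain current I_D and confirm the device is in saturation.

I_D ≈ 1.1 mA

V_G = V_DD·R_2/(R_1+R_2) = 11×39/139 = 3.09 V. With the source grounded, V_GS = V_G = 3.09 V.
Assume saturation: I_D = (k_n/2)(V_GS − V_t)² = (0.56/2)×(3.09 − 1.1)² = 0.28×1.99² = 1.1 mA.
V_DS = V_DD − I_D·R_D = 11 − 1.1×0.47 = 10.5 V.
Saturation requires V_DS ≥ V_GS − V_t = 1.99 V; 10.5 ≥ 1.99 ✓.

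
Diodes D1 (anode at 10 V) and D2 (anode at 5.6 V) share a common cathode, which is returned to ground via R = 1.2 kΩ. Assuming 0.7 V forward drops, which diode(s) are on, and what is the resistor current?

Only D1 conducts; I_R ≈ 7.8 mA

Assume both conduct. Then node N would need to be at both 10−0.7 = 9.3 V and 5.6−0.7 = 4.9 V, which is impossible.
Assume only D1 conducts: V_N = 10 − 0.7 = 9.3 V, so I_R = 9.3/1.2 = 7.75 mA.
Check D2: its anode-to-cathode voltage is 5.6 − 9.3 = -3.7 V < 0.7 V, so it is off. The assumption is consistent.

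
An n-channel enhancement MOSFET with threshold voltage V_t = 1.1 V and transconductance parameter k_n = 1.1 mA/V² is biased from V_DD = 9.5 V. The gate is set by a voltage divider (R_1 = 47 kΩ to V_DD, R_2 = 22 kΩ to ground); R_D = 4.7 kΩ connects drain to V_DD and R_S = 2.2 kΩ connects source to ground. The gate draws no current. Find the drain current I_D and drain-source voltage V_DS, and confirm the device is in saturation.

V_G = V_DD·R_2/(R_1+R_2) = 9.5×22/69 = 3.03 V.
Assume saturation: I_D = (k_n/2)(V_GS − V_t)² with V_GS = V_G − I_D·R_S = 3.03 − 2.2·I_D.
Substituting gives 2.66·I_D² − 5.67·I_D + 2.05 = 0, with roots I_D = 0.461 or 1.67 mA.
The root I_D = 1.67 mA gives V_GS = -0.642 V ≤ V_t, so take I_D = 0.461 mA.
Then V_GS = 2.02 V and V_DS = V_DD − I_D(R_D+R_S) = 9.5 − 0.461×6.9 = 6.32 V.
Saturation requires V_DS ≥ V_GS − V_t = 0.915 V; 6.32 ≥ 0.915 ✓.

I_D ≈ 0.46 mA, V_DS ≈ 6.3 V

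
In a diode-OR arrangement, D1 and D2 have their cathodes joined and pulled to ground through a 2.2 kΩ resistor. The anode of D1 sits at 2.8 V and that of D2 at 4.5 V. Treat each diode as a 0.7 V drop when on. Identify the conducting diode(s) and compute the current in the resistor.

Only D2 conducts; I_R ≈ 1.7 mA

Assume both conduct. Then node N would need to be at both 2.8−0.7 = 2.1 V and 4.5−0.7 = 3.8 V, which is impossible.
Assume only D2 conducts: V_N = 4.5 − 0.7 = 3.8 V, so I_R = 3.8/2.2 = 1.73 mA.
Check D1: its anode-to-cathode voltage is 2.8 − 3.8 = -1 V < 0.7 V, so it is off. The assumption is consistent.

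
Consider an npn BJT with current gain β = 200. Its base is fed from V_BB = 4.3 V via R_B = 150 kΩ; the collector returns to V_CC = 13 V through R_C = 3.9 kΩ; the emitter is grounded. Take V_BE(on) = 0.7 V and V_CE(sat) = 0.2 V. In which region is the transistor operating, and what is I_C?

Assume active: I_B = (4.3 − 0.7)/150 = 0.024 mA, giving I_C = β·I_B = 4.8 mA.
But then V_CE = 13 − 4.8×3.9 = -5.72 V < V_CE(sat) = 0.2 V — impossible in the active region.
So the transistor is saturated. With V_CE = 0.2 V, I_C = (V_CC − 0.2)/R_C = 12.8/3.9 = 3.28 mA.
Check: β·I_B = 4.8 mA > I_C = 3.28 mA, confirming saturation.

saturation; I_C ≈ 3.3 mA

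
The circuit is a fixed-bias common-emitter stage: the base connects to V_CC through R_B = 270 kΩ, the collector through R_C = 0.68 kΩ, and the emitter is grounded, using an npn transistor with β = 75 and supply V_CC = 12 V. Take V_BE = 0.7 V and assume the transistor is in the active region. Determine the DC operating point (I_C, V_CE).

Base loop: V_CC = I_B·R_B + V_BE, so I_B = (12 − 0.7)/270 kΩ = 0.0419 mA.
In the active region I_C = β·I_B = 75 × 0.0419 = 3.14 mA.
Collector loop: V_CE = V_CC − I_C·R_C = 12 − 3.14×0.68 = 9.87 V.
Since V_CE = 9.87 V > V_CE(sat) ≈ 0.2 V, the transistor is in the active region as assumed.

I_C ≈ 3.1 mA, V_CE ≈ 9.9 V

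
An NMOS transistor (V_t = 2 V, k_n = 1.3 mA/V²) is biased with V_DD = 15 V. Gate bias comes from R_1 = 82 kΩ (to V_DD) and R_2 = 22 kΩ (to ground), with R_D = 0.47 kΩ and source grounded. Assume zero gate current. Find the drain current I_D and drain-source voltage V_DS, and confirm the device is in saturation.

I_D ≈ 0.89 mA, V_DS ≈ 15 V

V_G = V_DD·R_2/(R_1+R_2) = 15×22/104 = 3.17 V. With the source grounded, V_GS = V_G = 3.17 V.
Assume saturation: I_D = (k_n/2)(V_GS − V_t)² = (1.3/2)×(3.17 − 2)² = 0.65×1.17² = 0.894 mA.
V_DS = V_DD − I_D·R_D = 15 − 0.894×0.47 = 14.6 V.
Saturation requires V_DS ≥ V_GS − V_t = 1.17 V; 14.6 ≥ 1.17 ✓.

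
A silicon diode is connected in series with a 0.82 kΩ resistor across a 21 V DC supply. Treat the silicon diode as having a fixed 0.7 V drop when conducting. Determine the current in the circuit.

KVL around the loop: 21 = V_D + I·R = 0.7 + I × 0.82 kΩ.
So I = (21 − 0.7) / 0.82 kΩ = 20.3 / 0.82 = 24.8 mA.

I ≈ 25 mA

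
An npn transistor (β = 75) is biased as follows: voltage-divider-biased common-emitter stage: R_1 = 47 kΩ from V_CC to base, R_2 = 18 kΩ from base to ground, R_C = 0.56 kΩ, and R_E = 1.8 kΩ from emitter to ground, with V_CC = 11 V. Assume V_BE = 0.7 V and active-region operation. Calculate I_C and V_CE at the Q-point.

Thevenize the base divider: V_Th = V_CC·R_2/(R_1+R_2) = 11×18/65 = 3.05 V, R_Th = R_1‖R_2 = 13 kΩ.
Base-emitter loop: V_Th = I_B·R_Th + V_BE + (β+1)I_B·R_E, so I_B = (3.05 − 0.7) / (13 + 76×1.8) = 0.0157 mA.
I_C = β·I_B = 75×0.0157 = 1.17 mA, and I_E = (β+1)I_B = 1.19 mA.
V_CE = V_CC − I_C·R_C − I_E·R_E = 11 − 1.17×0.56 − 1.19×1.8 = 8.2 V.
V_CE = 8.2 V > 0.2 V confirms active-region operation.

I_C ≈ 1.2 mA, V_CE ≈ 8.2 V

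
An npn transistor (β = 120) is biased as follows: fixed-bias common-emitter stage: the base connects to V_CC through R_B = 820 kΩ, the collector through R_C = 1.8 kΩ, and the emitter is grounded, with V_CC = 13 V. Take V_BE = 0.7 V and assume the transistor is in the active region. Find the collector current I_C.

Base loop: V_CC = I_B·R_B + V_BE, so I_B = (13 − 0.7)/820 kΩ = 0.015 mA.
In the active region I_C = β·I_B = 120 × 0.015 = 1.8 mA.
Collector loop: V_CE = V_CC − I_C·R_C = 13 − 1.8×1.8 = 9.76 V.
Since V_CE = 9.76 V > V_CE(sat) ≈ 0.2 V, the transistor is in the active region as assumed.

I_C ≈ 1.8 mA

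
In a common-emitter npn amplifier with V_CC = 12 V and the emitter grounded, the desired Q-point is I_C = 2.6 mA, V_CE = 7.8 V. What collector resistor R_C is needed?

Collector loop: V_CC = I_C·R_C + V_CE.
R_C = (V_CC − V_CE)/I_C = (12 − 7.8)/2.6 = 1.62 kΩ.

R_C ≈ 1.6 kΩ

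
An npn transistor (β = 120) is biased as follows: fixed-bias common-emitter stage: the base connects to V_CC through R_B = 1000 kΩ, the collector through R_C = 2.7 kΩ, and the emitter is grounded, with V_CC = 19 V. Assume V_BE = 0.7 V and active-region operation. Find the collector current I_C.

Base loop: V_CC = I_B·R_B + V_BE, so I_B = (19 − 0.7)/1000 kΩ = 0.0183 mA.
In the active region I_C = β·I_B = 120 × 0.0183 = 2.2 mA.
Collector loop: V_CE = V_CC − I_C·R_C = 19 − 2.2×2.7 = 13.1 V.
Since V_CE = 13.1 V > V_CE(sat) ≈ 0.2 V, the transistor is in the active region as assumed.

I_C ≈ 2.2 mA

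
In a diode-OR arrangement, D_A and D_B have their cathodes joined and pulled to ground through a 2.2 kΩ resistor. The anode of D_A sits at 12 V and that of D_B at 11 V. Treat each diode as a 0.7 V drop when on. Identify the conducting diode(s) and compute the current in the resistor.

Only D_A conducts; I_R ≈ 5.1 mA

Assume both conduct. Then node N would need to be at both 12−0.7 = 11.3 V and 11−0.7 = 10.3 V, which is impossible.
Assume only D_A conducts: V_N = 12 − 0.7 = 11.3 V, so I_R = 11.3/2.2 = 5.14 mA.
Check D_B: its anode-to-cathode voltage is 11 − 11.3 = -0.3 V < 0.7 V, so it is off. The assumption is consistent.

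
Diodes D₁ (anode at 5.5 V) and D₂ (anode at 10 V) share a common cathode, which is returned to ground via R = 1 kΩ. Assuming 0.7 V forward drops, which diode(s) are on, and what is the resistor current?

Assume both conduct. Then node N would need to be at both 5.5−0.7 = 4.8 V and 10−0.7 = 9.3 V, which is impossible.
Assume only D₂ conducts: V_N = 10 − 0.7 = 9.3 V, so I_R = 9.3/1 = 9.3 mA.
Check D₁: its anode-to-cathode voltage is 5.5 − 9.3 = -3.8 V < 0.7 V, so it is off. The assumption is consistent.

Only D₂ conducts; I_R ≈ 9.3 mA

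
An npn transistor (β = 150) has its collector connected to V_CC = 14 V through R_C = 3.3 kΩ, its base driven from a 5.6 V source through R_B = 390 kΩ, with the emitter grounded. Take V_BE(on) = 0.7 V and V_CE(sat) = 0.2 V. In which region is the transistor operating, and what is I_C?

Assume active. Base-emitter loop: I_B = (V_BB − V_BE)/R_B = (5.6 − 0.7)/390 = 0.0126 mA.
I_C = β·I_B = 150×0.0126 = 1.88 mA.
V_CE = V_CC − I_C·R_C = 14 − 1.88×3.3 = 7.78 V > V_CE(sat), so the active-region assumption holds.

active; I_C ≈ 1.9 mA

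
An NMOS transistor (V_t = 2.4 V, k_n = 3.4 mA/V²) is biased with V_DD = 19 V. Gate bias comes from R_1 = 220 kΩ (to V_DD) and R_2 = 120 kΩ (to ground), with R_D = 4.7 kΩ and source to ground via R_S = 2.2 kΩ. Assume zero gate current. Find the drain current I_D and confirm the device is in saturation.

V_G = V_DD·R_2/(R_1+R_2) = 19×120/340 = 6.71 V.
Assume saturation: I_D = (k_n/2)(V_GS − V_t)² with V_GS = V_G − I_D·R_S = 6.71 − 2.2·I_D.
Substituting gives 8.23·I_D² − 33.2·I_D + 31.5 = 0, with roots I_D = 1.53 or 2.51 mA.
The root I_D = 2.51 mA gives V_GS = 1.19 V ≤ V_t, so take I_D = 1.53 mA.
Then V_GS = 3.35 V and V_DS = V_DD − I_D(R_D+R_S) = 19 − 1.53×6.9 = 8.47 V.
Saturation requires V_DS ≥ V_GS − V_t = 0.948 V; 8.47 ≥ 0.948 ✓.

I_D ≈ 1.5 mA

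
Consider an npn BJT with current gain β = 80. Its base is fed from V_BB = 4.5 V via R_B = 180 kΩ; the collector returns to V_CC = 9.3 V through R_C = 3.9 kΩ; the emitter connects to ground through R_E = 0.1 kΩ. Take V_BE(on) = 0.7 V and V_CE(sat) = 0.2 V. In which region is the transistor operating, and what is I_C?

Assume active. Base-emitter loop: I_B = (V_BB − V_BE)/(R_B + (β+1)R_E) = (4.5 − 0.7)/(180 + 81×0.1) = 0.0202 mA.
I_C = β·I_B = 80×0.0202 = 1.62 mA.
V_CE = V_CC − I_C·R_C − I_E·R_E = 9.3 − 1.62×3.9 − 1.64×0.1 = 2.83 V > V_CE(sat), so the active-region assumption holds.

active; I_C ≈ 1.6 mA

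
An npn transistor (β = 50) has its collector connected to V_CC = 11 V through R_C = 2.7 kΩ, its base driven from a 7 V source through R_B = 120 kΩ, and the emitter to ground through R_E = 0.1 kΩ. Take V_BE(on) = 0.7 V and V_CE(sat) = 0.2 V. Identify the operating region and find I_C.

Assume active. Base-emitter loop: I_B = (V_BB − V_BE)/(R_B + (β+1)R_E) = (7 − 0.7)/(120 + 51×0.1) = 0.0504 mA.
I_C = β·I_B = 50×0.0504 = 2.52 mA.
V_CE = V_CC − I_C·R_C − I_E·R_E = 11 − 2.52×2.7 − 2.57×0.1 = 3.94 V > V_CE(sat), so the active-region assumption holds.

active; I_C ≈ 2.5 mA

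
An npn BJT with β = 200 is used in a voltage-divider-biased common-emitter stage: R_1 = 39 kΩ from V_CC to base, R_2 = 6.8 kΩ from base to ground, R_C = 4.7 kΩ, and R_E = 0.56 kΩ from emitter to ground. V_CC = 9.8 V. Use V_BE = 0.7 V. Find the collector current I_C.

I_C ≈ 1.3 mA

Thevenize the base divider: V_Th = V_CC·R_2/(R_1+R_2) = 9.8×6.8/45.8 = 1.46 V, R_Th = R_1‖R_2 = 5.79 kΩ.
Base-emitter loop: V_Th = I_B·R_Th + V_BE + (β+1)I_B·R_E, so I_B = (1.46 − 0.7) / (5.79 + 201×0.56) = 0.00638 mA.
I_C = β·I_B = 200×0.00638 = 1.28 mA, and I_E = (β+1)I_B = 1.28 mA.
V_CE = V_CC − I_C·R_C − I_E·R_E = 9.8 − 1.28×4.7 − 1.28×0.56 = 3.09 V.
V_CE = 3.09 V > 0.2 V confirms active-region operation.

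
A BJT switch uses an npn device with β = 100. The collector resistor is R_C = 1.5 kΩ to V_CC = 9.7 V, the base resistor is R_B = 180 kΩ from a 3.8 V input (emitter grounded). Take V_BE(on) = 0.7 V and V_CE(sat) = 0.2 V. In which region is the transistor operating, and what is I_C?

Assume active. Base-emitter loop: I_B = (V_BB − V_BE)/R_B = (3.8 − 0.7)/180 = 0.0172 mA.
I_C = β·I_B = 100×0.0172 = 1.72 mA.
V_CE = V_CC − I_C·R_C = 9.7 − 1.72×1.5 = 7.12 V > V_CE(sat), so the active-region assumption holds.

active; I_C ≈ 1.7 mA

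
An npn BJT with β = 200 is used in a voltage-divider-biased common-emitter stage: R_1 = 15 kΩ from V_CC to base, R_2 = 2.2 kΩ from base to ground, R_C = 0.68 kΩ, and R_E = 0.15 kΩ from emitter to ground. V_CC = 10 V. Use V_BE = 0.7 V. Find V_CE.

V_CE ≈ 7 V

Thevenize the base divider: V_Th = V_CC·R_2/(R_1+R_2) = 10×2.2/17.2 = 1.28 V, R_Th = R_1‖R_2 = 1.92 kΩ.
Base-emitter loop: V_Th = I_B·R_Th + V_BE + (β+1)I_B·R_E, so I_B = (1.28 − 0.7) / (1.92 + 201×0.15) = 0.0181 mA.
I_C = β·I_B = 200×0.0181 = 3.61 mA, and I_E = (β+1)I_B = 3.63 mA.
V_CE = V_CC − I_C·R_C − I_E·R_E = 10 − 3.61×0.68 − 3.63×0.15 = 7 V.
V_CE = 7 V > 0.2 V confirms active-region operation.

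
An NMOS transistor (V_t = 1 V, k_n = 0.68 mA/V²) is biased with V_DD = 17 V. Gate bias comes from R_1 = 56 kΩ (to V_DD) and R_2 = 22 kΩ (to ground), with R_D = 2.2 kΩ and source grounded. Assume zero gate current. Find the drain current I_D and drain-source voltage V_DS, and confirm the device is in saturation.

I_D ≈ 4.9 mA, V_DS ≈ 6.2 V

V_G = V_DD·R_2/(R_1+R_2) = 17×22/78 = 4.79 V. With the source grounded, V_GS = V_G = 4.79 V.
Assume saturation: I_D = (k_n/2)(V_GS − V_t)² = (0.68/2)×(4.79 − 1)² = 0.34×3.79² = 4.9 mA.
V_DS = V_DD − I_D·R_D = 17 − 4.9×2.2 = 6.23 V.
Saturation requires V_DS ≥ V_GS − V_t = 3.79 V; 6.23 ≥ 3.79 ✓.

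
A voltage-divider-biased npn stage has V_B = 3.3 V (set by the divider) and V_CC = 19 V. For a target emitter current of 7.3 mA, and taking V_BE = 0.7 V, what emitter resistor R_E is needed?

R_E ≈ 0.36 kΩ

V_E = V_B − V_BE = 3.3 − 0.7 = 2.6 V.
R_E = V_E / I_E = 2.6 / 7.3 = 0.356 kΩ.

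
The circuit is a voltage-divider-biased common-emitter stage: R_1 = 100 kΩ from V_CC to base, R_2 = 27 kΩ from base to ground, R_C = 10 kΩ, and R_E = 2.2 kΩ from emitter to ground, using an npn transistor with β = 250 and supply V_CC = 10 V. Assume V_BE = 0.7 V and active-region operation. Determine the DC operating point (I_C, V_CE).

Thevenize the base divider: V_Th = V_CC·R_2/(R_1+R_2) = 10×27/127 = 2.13 V, R_Th = R_1‖R_2 = 21.3 kΩ.
Base-emitter loop: V_Th = I_B·R_Th + V_BE + (β+1)I_B·R_E, so I_B = (2.13 − 0.7) / (21.3 + 251×2.2) = 0.00249 mA.
I_C = β·I_B = 250×0.00249 = 0.622 mA, and I_E = (β+1)I_B = 0.624 mA.
V_CE = V_CC − I_C·R_C − I_E·R_E = 10 − 0.622×10 − 0.624×2.2 = 2.41 V.
V_CE = 2.41 V > 0.2 V confirms active-region operation.

I_C ≈ 0.62 mA, V_CE ≈ 2.4 V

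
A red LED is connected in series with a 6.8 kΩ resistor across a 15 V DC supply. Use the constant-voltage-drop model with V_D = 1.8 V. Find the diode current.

I ≈ 1.9 mA

KVL around the loop: 15 = V_D + I·R = 1.8 + I × 6.8 kΩ.
So I = (15 − 1.8) / 6.8 kΩ = 13.2 / 6.8 = 1.94 mA.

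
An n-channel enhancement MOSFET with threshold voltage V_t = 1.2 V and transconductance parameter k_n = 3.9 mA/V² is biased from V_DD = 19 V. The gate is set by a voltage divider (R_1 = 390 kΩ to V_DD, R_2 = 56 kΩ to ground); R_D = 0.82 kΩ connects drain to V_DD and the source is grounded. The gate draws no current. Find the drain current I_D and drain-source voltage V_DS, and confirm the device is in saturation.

I_D ≈ 2.7 mA, V_DS ≈ 17 V

V_G = V_DD·R_2/(R_1+R_2) = 19×56/446 = 2.39 V. With the source grounded, V_GS = V_G = 2.39 V.
Assume saturation: I_D = (k_n/2)(V_GS − V_t)² = (3.9/2)×(2.39 − 1.2)² = 1.95×1.19² = 2.74 mA.
V_DS = V_DD − I_D·R_D = 19 − 2.74×0.82 = 16.8 V.
Saturation requires V_DS ≥ V_GS − V_t = 1.19 V; 16.8 ≥ 1.19 ✓.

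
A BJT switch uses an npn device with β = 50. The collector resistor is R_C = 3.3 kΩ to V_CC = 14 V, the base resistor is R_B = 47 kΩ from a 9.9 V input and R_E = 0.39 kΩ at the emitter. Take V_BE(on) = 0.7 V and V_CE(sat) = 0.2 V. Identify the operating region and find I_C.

Assume active: I_B = (9.9 − 0.7)/(47 + 51×0.39) = 0.138 mA, I_C = β·I_B = 6.88 mA.
Then V_CE = 14 − 6.88×3.3 − 7.01×0.39 = -11.4 V < 0.2 V — the active assumption fails.
Re-solve with V_CE = 0.2 V. KCL at the emitter: V_E/R_E = (V_BB−0.7−V_E)/R_B + (V_CC−0.2−V_E)/R_C, giving V_E = 1.52 V.
I_C = (V_CC − 0.2 − V_E)/R_C = (13.8 − 1.52)/3.3 = 3.72 mA.
Check: I_B = (9.2 − 1.52)/47 = 0.163 mA, and β·I_B = 8.17 mA > I_C, confirming saturation.

saturation; I_C ≈ 3.7 mA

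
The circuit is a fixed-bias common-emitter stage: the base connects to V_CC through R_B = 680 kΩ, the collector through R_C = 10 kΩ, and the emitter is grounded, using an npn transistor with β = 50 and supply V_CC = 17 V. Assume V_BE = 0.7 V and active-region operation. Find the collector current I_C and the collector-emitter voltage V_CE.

I_C ≈ 1.2 mA, V_CE ≈ 5 V

Base loop: V_CC = I_B·R_B + V_BE, so I_B = (17 − 0.7)/680 kΩ = 0.024 mA.
In the active region I_C = β·I_B = 50 × 0.024 = 1.2 mA.
Collector loop: V_CE = V_CC − I_C·R_C = 17 − 1.2×10 = 5.01 V.
Since V_CE = 5.01 V > V_CE(sat) ≈ 0.2 V, the transistor is in the active region as assumed.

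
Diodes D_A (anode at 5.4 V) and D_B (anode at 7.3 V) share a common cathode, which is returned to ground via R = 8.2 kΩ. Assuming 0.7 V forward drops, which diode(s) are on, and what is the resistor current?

Assume both conduct. Then node N would need to be at both 5.4−0.7 = 4.7 V and 7.3−0.7 = 6.6 V, which is impossible.
Assume only D_B conducts: V_N = 7.3 − 0.7 = 6.6 V, so I_R = 6.6/8.2 = 0.805 mA.
Check D_A: its anode-to-cathode voltage is 5.4 − 6.6 = -1.2 V < 0.7 V, so it is off. The assumption is consistent.

Only D_B conducts; I_R ≈ 0.8 mA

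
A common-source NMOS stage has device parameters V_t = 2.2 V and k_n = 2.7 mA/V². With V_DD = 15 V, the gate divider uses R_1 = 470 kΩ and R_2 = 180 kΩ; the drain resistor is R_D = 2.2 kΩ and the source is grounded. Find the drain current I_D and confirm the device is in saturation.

V_G = V_DD·R_2/(R_1+R_2) = 15×180/650 = 4.15 V. With the source grounded, V_GS = V_G = 4.15 V.
Assume saturation: I_D = (k_n/2)(V_GS − V_t)² = (2.7/2)×(4.15 − 2.2)² = 1.35×1.95² = 5.15 mA.
V_DS = V_DD − I_D·R_D = 15 − 5.15×2.2 = 3.66 V.
Saturation requires V_DS ≥ V_GS − V_t = 1.95 V; 3.66 ≥ 1.95 ✓.

I_D ≈ 5.2 mA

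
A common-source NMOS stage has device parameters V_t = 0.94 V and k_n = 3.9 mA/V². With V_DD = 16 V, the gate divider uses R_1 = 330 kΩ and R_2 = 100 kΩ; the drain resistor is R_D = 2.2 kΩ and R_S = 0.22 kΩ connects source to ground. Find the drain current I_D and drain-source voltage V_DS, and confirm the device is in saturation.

V_G = V_DD·R_2/(R_1+R_2) = 16×100/430 = 3.72 V.
Assume saturation: I_D = (k_n/2)(V_GS − V_t)² with V_GS = V_G − I_D·R_S = 3.72 − 0.22·I_D.
Substituting gives 0.0944·I_D² − 3.39·I_D + 15.1 = 0, with roots I_D = 5.21 or 30.7 mA.
The root I_D = 30.7 mA gives V_GS = -3.03 V ≤ V_t, so take I_D = 5.21 mA.
Then V_GS = 2.57 V and V_DS = V_DD − I_D(R_D+R_S) = 16 − 5.21×2.42 = 3.39 V.
Saturation requires V_DS ≥ V_GS − V_t = 1.63 V; 3.39 ≥ 1.63 ✓.

I_D ≈ 5.2 mA, V_DS ≈ 3.4 V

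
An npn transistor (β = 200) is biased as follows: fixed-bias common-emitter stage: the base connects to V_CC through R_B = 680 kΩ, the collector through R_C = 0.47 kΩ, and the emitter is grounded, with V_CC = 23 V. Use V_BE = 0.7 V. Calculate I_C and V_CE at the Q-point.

I_C ≈ 6.6 mA, V_CE ≈ 20 V

Base loop: V_CC = I_B·R_B + V_BE, so I_B = (23 − 0.7)/680 kΩ = 0.0328 mA.
In the active region I_C = β·I_B = 200 × 0.0328 = 6.56 mA.
Collector loop: V_CE = V_CC − I_C·R_C = 23 − 6.56×0.47 = 19.9 V.
Since V_CE = 19.9 V > V_CE(sat) ≈ 0.2 V, the transistor is in the active region as assumed.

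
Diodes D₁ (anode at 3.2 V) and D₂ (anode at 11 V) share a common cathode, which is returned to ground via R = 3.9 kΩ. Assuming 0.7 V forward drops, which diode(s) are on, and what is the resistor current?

Assume both conduct. Then node N would need to be at both 3.2−0.7 = 2.5 V and 11−0.7 = 10.3 V, which is impossible.
Assume only D₂ conducts: V_N = 11 − 0.7 = 10.3 V, so I_R = 10.3/3.9 = 2.64 mA.
Check D₁: its anode-to-cathode voltage is 3.2 − 10.3 = -7.1 V < 0.7 V, so it is off. The assumption is consistent.

Only D₂ conducts; I_R ≈ 2.6 mA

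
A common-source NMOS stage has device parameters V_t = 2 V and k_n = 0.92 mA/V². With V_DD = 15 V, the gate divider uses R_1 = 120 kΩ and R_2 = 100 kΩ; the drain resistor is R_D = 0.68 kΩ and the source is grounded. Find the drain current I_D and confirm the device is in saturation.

I_D ≈ 11 mA

V_G = V_DD·R_2/(R_1+R_2) = 15×100/220 = 6.82 V. With the source grounded, V_GS = V_G = 6.82 V.
Assume saturation: I_D = (k_n/2)(V_GS − V_t)² = (0.92/2)×(6.82 − 2)² = 0.46×4.82² = 10.7 mA.
V_DS = V_DD − I_D·R_D = 15 − 10.7×0.68 = 7.74 V.
Saturation requires V_DS ≥ V_GS − V_t = 4.82 V; 7.74 ≥ 4.82 ✓.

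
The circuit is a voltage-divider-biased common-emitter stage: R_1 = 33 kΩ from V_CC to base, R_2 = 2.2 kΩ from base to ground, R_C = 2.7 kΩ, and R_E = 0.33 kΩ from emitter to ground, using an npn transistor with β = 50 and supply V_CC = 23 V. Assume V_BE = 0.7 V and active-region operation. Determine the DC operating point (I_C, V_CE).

I_C ≈ 2 mA, V_CE ≈ 17 V

Thevenize the base divider: V_Th = V_CC·R_2/(R_1+R_2) = 23×2.2/35.2 = 1.44 V, R_Th = R_1‖R_2 = 2.06 kΩ.
Base-emitter loop: V_Th = I_B·R_Th + V_BE + (β+1)I_B·R_E, so I_B = (1.44 − 0.7) / (2.06 + 51×0.33) = 0.039 mA.
I_C = β·I_B = 50×0.039 = 1.95 mA, and I_E = (β+1)I_B = 1.99 mA.
V_CE = V_CC − I_C·R_C − I_E·R_E = 23 − 1.95×2.7 − 1.99×0.33 = 17.1 V.
V_CE = 17.1 V > 0.2 V confirms active-region operation.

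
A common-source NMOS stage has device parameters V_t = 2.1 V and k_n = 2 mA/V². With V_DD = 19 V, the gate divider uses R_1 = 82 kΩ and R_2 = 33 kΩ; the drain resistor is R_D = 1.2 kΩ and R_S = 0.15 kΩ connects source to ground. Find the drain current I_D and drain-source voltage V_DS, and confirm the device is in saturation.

I_D ≈ 6 mA, V_DS ≈ 11 V

V_G = V_DD·R_2/(R_1+R_2) = 19×33/115 = 5.45 V.
Assume saturation: I_D = (k_n/2)(V_GS − V_t)² with V_GS = V_G − I_D·R_S = 5.45 − 0.15·I_D.
Substituting gives 0.0225·I_D² − 2.01·I_D + 11.2 = 0, with roots I_D = 6.01 or 83.1 mA.
The root I_D = 83.1 mA gives V_GS = -7.02 V ≤ V_t, so take I_D = 6.01 mA.
Then V_GS = 4.55 V and V_DS = V_DD − I_D(R_D+R_S) = 19 − 6.01×1.35 = 10.9 V.
Saturation requires V_DS ≥ V_GS − V_t = 2.45 V; 10.9 ≥ 2.45 ✓.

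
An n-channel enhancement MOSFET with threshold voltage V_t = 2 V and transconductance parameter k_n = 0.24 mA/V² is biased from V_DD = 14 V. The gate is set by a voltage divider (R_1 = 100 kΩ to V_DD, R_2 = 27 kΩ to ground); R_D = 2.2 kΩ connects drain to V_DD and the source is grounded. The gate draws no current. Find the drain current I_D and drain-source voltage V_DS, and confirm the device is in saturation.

V_G = V_DD·R_2/(R_1+R_2) = 14×27/127 = 2.98 V. With the source grounded, V_GS = V_G = 2.98 V.
Assume saturation: I_D = (k_n/2)(V_GS − V_t)² = (0.24/2)×(2.98 − 2)² = 0.12×0.976² = 0.114 mA.
V_DS = V_DD − I_D·R_D = 14 − 0.114×2.2 = 13.7 V.
Saturation requires V_DS ≥ V_GS − V_t = 0.976 V; 13.7 ≥ 0.976 ✓.

I_D ≈ 0.11 mA, V_DS ≈ 14 V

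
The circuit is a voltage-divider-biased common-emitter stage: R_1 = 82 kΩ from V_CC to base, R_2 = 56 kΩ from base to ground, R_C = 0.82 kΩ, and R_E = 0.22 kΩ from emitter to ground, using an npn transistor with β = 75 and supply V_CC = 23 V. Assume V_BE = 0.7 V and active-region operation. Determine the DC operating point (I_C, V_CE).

I_C ≈ 13 mA, V_CE ≈ 9.5 V

Thevenize the base divider: V_Th = V_CC·R_2/(R_1+R_2) = 23×56/138 = 9.33 V, R_Th = R_1‖R_2 = 33.3 kΩ.
Base-emitter loop: V_Th = I_B·R_Th + V_BE + (β+1)I_B·R_E, so I_B = (9.33 − 0.7) / (33.3 + 76×0.22) = 0.173 mA.
I_C = β·I_B = 75×0.173 = 13 mA, and I_E = (β+1)I_B = 13.1 mA.
V_CE = V_CC − I_C·R_C − I_E·R_E = 23 − 13×0.82 − 13.1×0.22 = 9.49 V.
V_CE = 9.49 V > 0.2 V confirms active-region operation.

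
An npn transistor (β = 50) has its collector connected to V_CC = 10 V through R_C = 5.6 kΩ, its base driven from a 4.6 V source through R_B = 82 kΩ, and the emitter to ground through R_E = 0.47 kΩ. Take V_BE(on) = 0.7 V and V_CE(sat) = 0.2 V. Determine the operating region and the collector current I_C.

saturation; I_C ≈ 1.6 mA

Assume active: I_B = (4.6 − 0.7)/(82 + 51×0.47) = 0.0368 mA, I_C = β·I_B = 1.84 mA.
Then V_CE = 10 − 1.84×5.6 − 1.88×0.47 = -1.19 V < 0.2 V — the active assumption fails.
Re-solve with V_CE = 0.2 V. KCL at the emitter: V_E/R_E = (V_BB−0.7−V_E)/R_B + (V_CC−0.2−V_E)/R_C, giving V_E = 0.775 V.
I_C = (V_CC − 0.2 − V_E)/R_C = (9.8 − 0.775)/5.6 = 1.61 mA.
Check: I_B = (3.9 − 0.775)/82 = 0.0381 mA, and β·I_B = 1.91 mA > I_C, confirming saturation.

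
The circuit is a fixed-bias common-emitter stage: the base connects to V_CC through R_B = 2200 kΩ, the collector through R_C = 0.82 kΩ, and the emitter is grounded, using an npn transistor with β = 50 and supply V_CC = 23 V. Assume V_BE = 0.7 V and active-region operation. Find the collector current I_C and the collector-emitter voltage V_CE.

Base loop: V_CC = I_B·R_B + V_BE, so I_B = (23 − 0.7)/2200 kΩ = 0.0101 mA.
In the active region I_C = β·I_B = 50 × 0.0101 = 0.507 mA.
Collector loop: V_CE = V_CC − I_C·R_C = 23 − 0.507×0.82 = 22.6 V.
Since V_CE = 22.6 V > V_CE(sat) ≈ 0.2 V, the transistor is in the active region as assumed.

I_C ≈ 0.51 mA, V_CE ≈ 23 V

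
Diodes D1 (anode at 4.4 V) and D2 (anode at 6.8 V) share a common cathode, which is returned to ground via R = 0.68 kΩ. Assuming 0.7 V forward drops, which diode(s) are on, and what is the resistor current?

Only D2 conducts; I_R ≈ 9 mA

Assume both conduct. Then node N would need to be at both 4.4−0.7 = 3.7 V and 6.8−0.7 = 6.1 V, which is impossible.
Assume only D2 conducts: V_N = 6.8 − 0.7 = 6.1 V, so I_R = 6.1/0.68 = 8.97 mA.
Check D1: its anode-to-cathode voltage is 4.4 − 6.1 = -1.7 V < 0.7 V, so it is off. The assumption is consistent.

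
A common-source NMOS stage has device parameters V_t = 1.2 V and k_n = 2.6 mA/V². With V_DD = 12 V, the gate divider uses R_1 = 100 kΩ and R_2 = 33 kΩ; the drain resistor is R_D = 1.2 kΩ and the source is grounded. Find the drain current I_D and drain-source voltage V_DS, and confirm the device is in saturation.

I_D ≈ 4.1 mA, V_DS ≈ 7.1 V

V_G = V_DD·R_2/(R_1+R_2) = 12×33/133 = 2.98 V. With the source grounded, V_GS = V_G = 2.98 V.
Assume saturation: I_D = (k_n/2)(V_GS − V_t)² = (2.6/2)×(2.98 − 1.2)² = 1.3×1.78² = 4.11 mA.
V_DS = V_DD − I_D·R_D = 12 − 4.11×1.2 = 7.07 V.
Saturation requires V_DS ≥ V_GS − V_t = 1.78 V; 7.07 ≥ 1.78 ✓.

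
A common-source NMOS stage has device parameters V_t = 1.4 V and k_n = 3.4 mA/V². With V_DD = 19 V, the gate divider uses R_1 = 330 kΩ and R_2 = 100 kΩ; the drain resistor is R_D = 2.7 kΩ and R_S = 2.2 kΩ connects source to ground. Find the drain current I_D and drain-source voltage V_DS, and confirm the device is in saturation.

I_D ≈ 1 mA, V_DS ≈ 14 V

V_G = V_DD·R_2/(R_1+R_2) = 19×100/430 = 4.42 V.
Assume saturation: I_D = (k_n/2)(V_GS − V_t)² with V_GS = V_G − I_D·R_S = 4.42 − 2.2·I_D.
Substituting gives 8.23·I_D² − 23.6·I_D + 15.5 = 0, with roots I_D = 1.02 or 1.85 mA.
The root I_D = 1.85 mA gives V_GS = 0.358 V ≤ V_t, so take I_D = 1.02 mA.
Then V_GS = 2.17 V and V_DS = V_DD − I_D(R_D+R_S) = 19 − 1.02×4.9 = 14 V.
Saturation requires V_DS ≥ V_GS − V_t = 0.775 V; 14 ≥ 0.775 ✓.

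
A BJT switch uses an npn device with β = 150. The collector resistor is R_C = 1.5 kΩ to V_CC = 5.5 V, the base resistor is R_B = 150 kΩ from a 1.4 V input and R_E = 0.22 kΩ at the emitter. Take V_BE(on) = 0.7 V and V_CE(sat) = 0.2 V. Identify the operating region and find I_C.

Assume active. Base-emitter loop: I_B = (V_BB − V_BE)/(R_B + (β+1)R_E) = (1.4 − 0.7)/(150 + 151×0.22) = 0.00382 mA.
I_C = β·I_B = 150×0.00382 = 0.573 mA.
V_CE = V_CC − I_C·R_C − I_E·R_E = 5.5 − 0.573×1.5 − 0.577×0.22 = 4.51 V > V_CE(sat), so the active-region assumption holds.

active; I_C ≈ 0.57 mA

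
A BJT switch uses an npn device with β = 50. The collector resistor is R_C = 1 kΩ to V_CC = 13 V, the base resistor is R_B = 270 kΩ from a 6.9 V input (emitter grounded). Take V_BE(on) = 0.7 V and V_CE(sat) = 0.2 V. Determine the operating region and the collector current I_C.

active; I_C ≈ 1.1 mA

Assume active. Base-emitter loop: I_B = (V_BB − V_BE)/R_B = (6.9 − 0.7)/270 = 0.023 mA.
I_C = β·I_B = 50×0.023 = 1.15 mA.
V_CE = V_CC − I_C·R_C = 13 − 1.15×1 = 11.9 V > V_CE(sat), so the active-region assumption holds.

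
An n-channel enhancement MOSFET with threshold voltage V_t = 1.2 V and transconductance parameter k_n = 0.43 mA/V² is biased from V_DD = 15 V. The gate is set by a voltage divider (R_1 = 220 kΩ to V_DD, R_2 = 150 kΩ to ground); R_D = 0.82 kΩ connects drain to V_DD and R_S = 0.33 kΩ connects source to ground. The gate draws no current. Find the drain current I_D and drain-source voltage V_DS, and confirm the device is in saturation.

I_D ≈ 3.2 mA, V_DS ≈ 11 V

V_G = V_DD·R_2/(R_1+R_2) = 15×150/370 = 6.08 V.
Assume saturation: I_D = (k_n/2)(V_GS − V_t)² with V_GS = V_G − I_D·R_S = 6.08 − 0.33·I_D.
Substituting gives 0.0234·I_D² − 1.69·I_D + 5.12 = 0, with roots I_D = 3.16 or 69.1 mA.
The root I_D = 69.1 mA gives V_GS = -16.7 V ≤ V_t, so take I_D = 3.16 mA.
Then V_GS = 5.04 V and V_DS = V_DD − I_D(R_D+R_S) = 15 − 3.16×1.15 = 11.4 V.
Saturation requires V_DS ≥ V_GS − V_t = 3.84 V; 11.4 ≥ 3.84 ✓.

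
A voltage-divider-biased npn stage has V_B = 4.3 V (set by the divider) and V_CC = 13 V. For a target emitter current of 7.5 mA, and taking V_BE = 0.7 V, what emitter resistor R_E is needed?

V_E = V_B − V_BE = 4.3 − 0.7 = 3.6 V.
R_E = V_E / I_E = 3.6 / 7.5 = 0.48 kΩ.

R_E ≈ 0.48 kΩ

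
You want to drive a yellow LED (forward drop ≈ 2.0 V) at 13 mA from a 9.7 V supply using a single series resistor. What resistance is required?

R ≈ 0.59 kΩ

The resistor drops V_S − V_D = 9.7 − 2.0 = 7.7 V at 13 mA.
R = 7.7 V / 13 mA = 0.592 kΩ.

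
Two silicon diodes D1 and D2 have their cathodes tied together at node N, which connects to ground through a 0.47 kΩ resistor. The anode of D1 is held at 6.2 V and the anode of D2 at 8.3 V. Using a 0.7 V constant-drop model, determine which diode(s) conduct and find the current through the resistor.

Assume both conduct. Then node N would need to be at both 6.2−0.7 = 5.5 V and 8.3−0.7 = 7.6 V, which is impossible.
Assume only D2 conducts: V_N = 8.3 − 0.7 = 7.6 V, so I_R = 7.6/0.47 = 16.2 mA.
Check D1: its anode-to-cathode voltage is 6.2 − 7.6 = -1.4 V < 0.7 V, so it is off. The assumption is consistent.

Only D2 conducts; I_R ≈ 16 mA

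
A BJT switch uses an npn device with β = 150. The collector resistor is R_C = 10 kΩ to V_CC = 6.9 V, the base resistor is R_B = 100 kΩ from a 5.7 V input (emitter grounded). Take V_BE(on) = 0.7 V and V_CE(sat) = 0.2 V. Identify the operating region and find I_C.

saturation; I_C ≈ 0.67 mA

Assume active: I_B = (5.7 − 0.7)/100 = 0.05 mA, giving I_C = β·I_B = 7.5 mA.
But then V_CE = 6.9 − 7.5×10 = -68.1 V < V_CE(sat) = 0.2 V — impossible in the active region.
So the transistor is saturated. With V_CE = 0.2 V, I_C = (V_CC − 0.2)/R_C = 6.7/10 = 0.67 mA.
Check: β·I_B = 7.5 mA > I_C = 0.67 mA, confirming saturation.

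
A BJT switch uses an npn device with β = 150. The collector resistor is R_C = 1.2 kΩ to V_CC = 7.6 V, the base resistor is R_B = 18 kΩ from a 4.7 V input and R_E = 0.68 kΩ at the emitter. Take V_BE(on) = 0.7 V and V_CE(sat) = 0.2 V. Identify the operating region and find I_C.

saturation; I_C ≈ 3.9 mA

Assume active: I_B = (4.7 − 0.7)/(18 + 151×0.68) = 0.0331 mA, I_C = β·I_B = 4.97 mA.
Then V_CE = 7.6 − 4.97×1.2 − 5×0.68 = -1.77 V < 0.2 V — the active assumption fails.
Re-solve with V_CE = 0.2 V. KCL at the emitter: V_E/R_E = (V_BB−0.7−V_E)/R_B + (V_CC−0.2−V_E)/R_C, giving V_E = 2.71 V.
I_C = (V_CC − 0.2 − V_E)/R_C = (7.4 − 2.71)/1.2 = 3.91 mA.
Check: I_B = (4 − 2.71)/18 = 0.0718 mA, and β·I_B = 10.8 mA > I_C, confirming saturation.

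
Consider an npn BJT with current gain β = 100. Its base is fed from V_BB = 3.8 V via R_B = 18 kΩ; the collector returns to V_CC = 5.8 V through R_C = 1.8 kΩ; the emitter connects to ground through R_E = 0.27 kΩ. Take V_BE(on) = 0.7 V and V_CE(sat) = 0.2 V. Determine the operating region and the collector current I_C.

Assume active: I_B = (3.8 − 0.7)/(18 + 101×0.27) = 0.0685 mA, I_C = β·I_B = 6.85 mA.
Then V_CE = 5.8 − 6.85×1.8 − 6.92×0.27 = -8.39 V < 0.2 V — the active assumption fails.
Re-solve with V_CE = 0.2 V. KCL at the emitter: V_E/R_E = (V_BB−0.7−V_E)/R_B + (V_CC−0.2−V_E)/R_C, giving V_E = 0.761 V.
I_C = (V_CC − 0.2 − V_E)/R_C = (5.6 − 0.761)/1.8 = 2.69 mA.
Check: I_B = (3.1 − 0.761)/18 = 0.13 mA, and β·I_B = 13 mA > I_C, confirming saturation.

saturation; I_C ≈ 2.7 mA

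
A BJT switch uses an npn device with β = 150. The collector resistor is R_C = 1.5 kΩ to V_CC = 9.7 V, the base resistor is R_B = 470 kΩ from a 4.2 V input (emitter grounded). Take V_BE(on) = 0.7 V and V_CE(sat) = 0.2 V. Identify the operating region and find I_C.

Assume active. Base-emitter loop: I_B = (V_BB − V_BE)/R_B = (4.2 − 0.7)/470 = 0.00745 mA.
I_C = β·I_B = 150×0.00745 = 1.12 mA.
V_CE = V_CC − I_C·R_C = 9.7 − 1.12×1.5 = 8.02 V > V_CE(sat), so the active-region assumption holds.

active; I_C ≈ 1.1 mA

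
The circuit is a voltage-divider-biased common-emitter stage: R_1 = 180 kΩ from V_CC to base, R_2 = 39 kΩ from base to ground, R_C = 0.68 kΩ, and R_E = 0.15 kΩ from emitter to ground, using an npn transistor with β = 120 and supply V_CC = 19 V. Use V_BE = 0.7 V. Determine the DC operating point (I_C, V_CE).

I_C ≈ 6.4 mA, V_CE ≈ 14 V

Thevenize the base divider: V_Th = V_CC·R_2/(R_1+R_2) = 19×39/219 = 3.38 V, R_Th = R_1‖R_2 = 32.1 kΩ.
Base-emitter loop: V_Th = I_B·R_Th + V_BE + (β+1)I_B·R_E, so I_B = (3.38 − 0.7) / (32.1 + 121×0.15) = 0.0535 mA.
I_C = β·I_B = 120×0.0535 = 6.41 mA, and I_E = (β+1)I_B = 6.47 mA.
V_CE = V_CC − I_C·R_C − I_E·R_E = 19 − 6.41×0.68 − 6.47×0.15 = 13.7 V.
V_CE = 13.7 V > 0.2 V confirms active-region operation.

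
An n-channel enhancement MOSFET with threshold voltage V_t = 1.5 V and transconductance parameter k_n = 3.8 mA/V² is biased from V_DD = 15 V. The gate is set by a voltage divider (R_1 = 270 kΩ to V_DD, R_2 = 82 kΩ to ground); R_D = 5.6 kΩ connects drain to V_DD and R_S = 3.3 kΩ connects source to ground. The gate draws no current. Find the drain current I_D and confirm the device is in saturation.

V_G = V_DD·R_2/(R_1+R_2) = 15×82/352 = 3.49 V.
Assume saturation: I_D = (k_n/2)(V_GS − V_t)² with V_GS = V_G − I_D·R_S = 3.49 − 3.3·I_D.
Substituting gives 20.7·I_D² − 26·I_D + 7.56 = 0, with roots I_D = 0.456 or 0.801 mA.
The root I_D = 0.801 mA gives V_GS = 0.851 V ≤ V_t, so take I_D = 0.456 mA.
Then V_GS = 1.99 V and V_DS = V_DD − I_D(R_D+R_S) = 15 − 0.456×8.9 = 10.9 V.
Saturation requires V_DS ≥ V_GS − V_t = 0.49 V; 10.9 ≥ 0.49 ✓.

I_D ≈ 0.46 mA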